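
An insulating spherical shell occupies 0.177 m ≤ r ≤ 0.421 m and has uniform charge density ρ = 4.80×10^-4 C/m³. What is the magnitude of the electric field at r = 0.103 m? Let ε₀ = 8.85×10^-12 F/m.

Symmetry ⇒ E = E(r) r̂. Gaussian sphere of radius r = 0.103 m (r < 0.177 m, inside the empty cavity).
No charge is enclosed, so by Gauss's law E·4πr² = 0 ⇒ E = 0.

E = 0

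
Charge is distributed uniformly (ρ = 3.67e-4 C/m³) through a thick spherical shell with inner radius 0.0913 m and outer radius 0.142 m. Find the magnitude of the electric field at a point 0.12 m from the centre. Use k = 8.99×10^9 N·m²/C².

By spherical symmetry E is radial; choose a Gaussian sphere of radius r = 0.12 m (within the shell material, 0.0913 m < r < 0.142 m).
Only the shell between 0.0913 m and r is enclosed: Q_enc = ρ·(4π/3)(r³ − a³) = (3.67×10^-4)·(4π/3)·((0.12)³ − (0.0913)³) = 1.486×10^-6 C.
Applying ∮E·dA = Q_enc/ε₀ with Φ = E(4πr²):
E = k|Q_enc|/r² = (8.99×10^9)(1.486e-6)/(0.12)² = 9.28×10^5 N/C.

9.28×10^5 N/C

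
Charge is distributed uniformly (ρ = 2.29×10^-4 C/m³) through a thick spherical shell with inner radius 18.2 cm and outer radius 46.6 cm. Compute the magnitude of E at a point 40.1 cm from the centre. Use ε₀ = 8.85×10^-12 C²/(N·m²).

Take a concentric spherical Gaussian surface of radius r = 40.1 cm (within the shell material, 18.2 cm < r < 46.6 cm).
Enclosed charge is the volume from a to r: Q_enc = (4π/3)ρ(r³ − a³) = 5.607e-5 C.
By Gauss's law, ∮E·dA = E·4πr² = Q_enc/ε₀.
E = |Q_enc|/(4πε₀r²) = (5.607×10^-5)/(4π·8.85×10^-12·(0.401)²) = 3.14×10^6 N/C.

|E| = 3.14e6 N/C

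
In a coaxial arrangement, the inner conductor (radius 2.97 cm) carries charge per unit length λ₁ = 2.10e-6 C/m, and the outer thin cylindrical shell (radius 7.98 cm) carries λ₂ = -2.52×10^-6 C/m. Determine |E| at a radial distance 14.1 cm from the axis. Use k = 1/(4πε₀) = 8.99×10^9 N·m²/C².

|E| ≈ 5.36×10^4 V/m

By cylindrical symmetry E is radial; use a coaxial Gaussian cylinder of radius 14.1 cm and length L (r > 7.98 cm, enclosing both).
λ_enc = λ₁ + λ₂ = (2.10×10^-6) + (-2.52×10^-6) = -4.20×10^-7 C/m.
Gauss's law: E·2πrL = λ_enc L/ε₀.
E = 2k|λ_enc|/r = 2(8.99×10^9)(4.20×10^-7)/(0.141) = 5.36×10^4 N/C.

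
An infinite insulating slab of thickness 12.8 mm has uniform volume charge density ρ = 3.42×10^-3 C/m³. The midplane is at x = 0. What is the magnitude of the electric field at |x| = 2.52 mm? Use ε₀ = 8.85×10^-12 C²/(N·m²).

By symmetry E is perpendicular to the slab. A Gaussian pillbox from −2.52 mm to +2.52 mm (face area A) lies entirely within the slab.
Q_enc = ρ·(2x)·A and flux = 2EA, so 2EA = 2ρxA/ε₀ ⇒ E = |ρ|x/ε₀.
E = (3.42×10^-3)(0.00252)/(8.85×10^-12) = 9.74×10^5 N/C.

E = 9.74×10^5 V/m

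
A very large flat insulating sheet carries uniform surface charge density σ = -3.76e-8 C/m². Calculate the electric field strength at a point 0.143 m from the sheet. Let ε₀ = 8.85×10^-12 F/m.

By planar symmetry E is perpendicular to the sheet and uniform; use a Gaussian pillbox with flat faces of area A on each side of the sheet.
Flux Φ = 2EA and Q_enc = σA, so 2EA = σA/ε₀ ⇒ E = |σ|/(2ε₀), independent of distance.
E = |σ|/(2ε₀) = (3.76×10^-8)/(2·8.85×10^-12) = 2.12e3 N/C.

|E| ≈ 2.12e3 N/C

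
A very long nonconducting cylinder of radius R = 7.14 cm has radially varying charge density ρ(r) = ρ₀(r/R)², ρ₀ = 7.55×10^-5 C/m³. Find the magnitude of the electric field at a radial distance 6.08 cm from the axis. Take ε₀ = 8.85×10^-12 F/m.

By cylindrical symmetry E is radial; use a coaxial Gaussian cylinder of radius 6.08 cm and length L (r < R).
λ_enc = ∫₀^r ρ(r')·2πr' dr' = (2πρ₀/R²)·r^4/4 = 3.179×10^-7 C/m.
By Gauss's law (flux through the curved wall only), E·2πrL = λ_enc L/ε₀.
E = |λ_enc|/(2πε₀r) = (3.179×10^-7)/(2π·8.85×10^-12·0.0608) = 9.40×10^4 N/C.

|E| ≈ 9.40e4 V/m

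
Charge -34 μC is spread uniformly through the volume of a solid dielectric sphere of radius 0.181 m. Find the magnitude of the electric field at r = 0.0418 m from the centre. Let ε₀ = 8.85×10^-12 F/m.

Symmetry ⇒ E = E(r) r̂. Gaussian sphere of radius r = 0.0418 m (r < R).
For a uniform sphere the enclosed fraction is (r/R)³, so Q_enc = (-34 μC)(0.0418/0.181)³ = -4.188×10^-7 C.
By Gauss's law, ∮E·dA = E·4πr² = Q_enc/ε₀.
E = |Q_enc|/(4πε₀r²) = (4.188×10^-7)/(4π·8.85×10^-12·(0.0418)²) = 2.16×10^6 N/C.

E = 2.16×10^6 V/m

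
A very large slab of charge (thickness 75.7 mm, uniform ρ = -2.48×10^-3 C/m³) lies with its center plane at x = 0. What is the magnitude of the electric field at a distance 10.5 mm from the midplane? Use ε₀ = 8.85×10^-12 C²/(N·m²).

By symmetry E is perpendicular to the slab. A Gaussian pillbox from −10.5 mm to +10.5 mm (face area A) lies entirely within the slab.
Q_enc = ρ·(2x)·A and flux = 2EA, so 2EA = 2ρxA/ε₀ ⇒ E = |ρ|x/ε₀.
E = (2.48e-3)(0.0105)/(8.85×10^-12) = 2.94×10^6 N/C.

|E| ≈ 2.94e6 N/C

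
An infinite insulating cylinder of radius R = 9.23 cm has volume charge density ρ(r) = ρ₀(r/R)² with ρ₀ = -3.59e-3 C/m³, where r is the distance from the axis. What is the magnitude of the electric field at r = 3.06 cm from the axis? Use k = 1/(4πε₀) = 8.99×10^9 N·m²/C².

Take a coaxial cylindrical Gaussian surface of radius r = 3.06 cm and length L (r < R).
λ_enc = ∫₀^r ρ(r')·2πr' dr' = (2πρ₀/R²)·r^4/4 = -5.804×10^-7 C/m.
By Gauss's law (flux through the curved wall only), E·2πrL = λ_enc L/ε₀.
E = 2k|λ_enc|/r = 2(8.99×10^9)(5.804×10^-7)/(0.0306) = 3.41e5 N/C.

|E| = 3.41×10^5 V/m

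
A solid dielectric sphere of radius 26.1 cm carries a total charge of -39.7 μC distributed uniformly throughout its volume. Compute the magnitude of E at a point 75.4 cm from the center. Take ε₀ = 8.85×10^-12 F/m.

|E| ≈ 6.28e5 N/C

Symmetry ⇒ E = E(r) r̂. Gaussian sphere of radius r = 75.4 cm (r > R, so the entire charge is enclosed).
Q_enc = -39.7 μC = -3.97×10^-5 C.
Applying ∮E·dA = Q_enc/ε₀ with Φ = E(4πr²):
E = |Q_enc|/(4πε₀r²) = (3.97×10^-5)/(4π·8.85×10^-12·(0.754)²) = 6.28×10^5 N/C.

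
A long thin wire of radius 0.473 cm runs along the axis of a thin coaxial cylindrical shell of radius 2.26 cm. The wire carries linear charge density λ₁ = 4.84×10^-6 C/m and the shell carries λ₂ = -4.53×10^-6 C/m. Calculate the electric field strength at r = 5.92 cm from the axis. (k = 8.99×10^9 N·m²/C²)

By cylindrical symmetry E is radial; use a coaxial Gaussian cylinder of radius 5.92 cm and length L (r > 2.26 cm, enclosing both).
λ_enc = λ₁ + λ₂ = (4.84e-6) + (-4.53e-6) = 3.10e-7 C/m.
By Gauss's law (flux through the curved wall only), E·2πrL = λ_enc L/ε₀.
E = 2k|λ_enc|/r = 2(8.99×10^9)(3.10×10^-7)/(0.0592) = 9.42e4 N/C.

|E| = 9.42×10^4 N/C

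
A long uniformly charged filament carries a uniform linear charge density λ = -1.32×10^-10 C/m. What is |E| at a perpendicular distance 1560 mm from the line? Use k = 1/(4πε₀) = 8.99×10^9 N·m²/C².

1.52 N/C

Coaxial Gaussian cylinder, radius r = 1560 mm, length L.
Q_enc = λL, so λ_enc = -1.32e-10 C/m.
Applying ∮E·dA = Q_enc/ε₀ with the end caps contributing no flux:
E = 2k|λ_enc|/r = 2(8.99×10^9)(1.32×10^-10)/(1.56) = 1.52 N/C.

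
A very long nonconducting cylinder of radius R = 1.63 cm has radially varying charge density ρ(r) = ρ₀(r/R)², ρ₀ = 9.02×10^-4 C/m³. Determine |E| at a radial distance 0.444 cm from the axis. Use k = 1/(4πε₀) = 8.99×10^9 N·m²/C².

Take a coaxial cylindrical Gaussian surface of radius r = 0.444 cm and length L (r < R).
λ_enc = ∫₀^r ρ(r')·2πr' dr' = (2πρ₀/R²)·r^4/4 = 2.072×10^-9 C/m.
Gauss's law: E·2πrL = λ_enc L/ε₀.
E = 2k|λ_enc|/r = 2(8.99×10^9)(2.072×10^-9)/(0.00444) = 8.39×10^3 N/C.

|E| = 8.39×10^3 N/C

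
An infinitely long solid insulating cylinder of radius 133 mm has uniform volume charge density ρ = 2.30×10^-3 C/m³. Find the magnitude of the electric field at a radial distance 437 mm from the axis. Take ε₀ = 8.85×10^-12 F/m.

E ≈ 5.26×10^6 N/C

By cylindrical symmetry E is radial; use a coaxial Gaussian cylinder of radius 437 mm and length L (r > 133 mm, full cross-section enclosed).
λ_enc = ρ·πR² = (2.30×10^-3)π(0.133)² = 1.278×10^-4 C/m.
Applying ∮E·dA = Q_enc/ε₀ with the end caps contributing no flux:
E = |λ_enc|/(2πε₀r) = (1.278e-4)/(2π·8.85×10^-12·0.437) = 5.26e6 N/C.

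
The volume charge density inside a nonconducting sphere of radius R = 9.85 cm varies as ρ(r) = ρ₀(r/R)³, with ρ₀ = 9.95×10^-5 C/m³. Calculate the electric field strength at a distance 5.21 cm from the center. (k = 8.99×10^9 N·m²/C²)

|E| = 1.44e4 N/C

Symmetry ⇒ E = E(r) r̂. Gaussian sphere of radius r = 5.21 cm (r < R).
Q_enc = ∫₀^r ρ(r')·4πr'² dr' = (4πρ₀/R³) ∫₀^r r'^5 dr' = 4πρ₀ r^6/(6·R³) = 4.361×10^-9 C.
Applying ∮E·dA = Q_enc/ε₀ with Φ = E(4πr²):
E = k|Q_enc|/r² = (8.99×10^9)(4.361e-9)/(0.0521)² = 1.44e4 N/C.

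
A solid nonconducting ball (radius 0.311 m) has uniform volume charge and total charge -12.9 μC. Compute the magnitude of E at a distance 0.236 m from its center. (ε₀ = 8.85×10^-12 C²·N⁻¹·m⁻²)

9.10×10^5 N/C

Take a concentric spherical Gaussian surface of radius r = 0.236 m (r < R).
Only the charge within r is enclosed: Q_enc = Q·(r/R)³ = (-12.9 μC)·(0.236 m/0.311 m)³ = -5.637×10^-6 C.
Applying ∮E·dA = Q_enc/ε₀ with Φ = E(4πr²):
E = |Q_enc|/(4πε₀r²) = (5.637e-6)/(4π·8.85×10^-12·(0.236)²) = 9.10×10^5 N/C.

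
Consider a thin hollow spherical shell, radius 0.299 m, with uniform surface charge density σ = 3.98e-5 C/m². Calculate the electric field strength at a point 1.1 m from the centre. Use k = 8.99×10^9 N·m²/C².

Take a concentric spherical Gaussian surface of radius r = 1.1 m (r > 0.299 m).
The entire shell is enclosed: Q_enc = σ·4πR² = (3.98e-5)·4π·(0.299)² = 4.471×10^-5 C.
Applying ∮E·dA = Q_enc/ε₀ with Φ = E(4πr²):
E = k|Q_enc|/r² = (8.99×10^9)(4.471×10^-5)/(1.1)² = 3.32×10^5 N/C.

|E| = 3.32e5 N/C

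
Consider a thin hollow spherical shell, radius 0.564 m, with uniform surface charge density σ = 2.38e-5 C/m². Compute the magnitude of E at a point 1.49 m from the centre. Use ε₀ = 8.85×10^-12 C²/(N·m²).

By spherical symmetry E is radial; choose a Gaussian sphere of radius r = 1.49 m (r > 0.564 m).
The entire shell is enclosed: Q_enc = σ·4πR² = (2.38e-5)·4π·(0.564)² = 9.514×10^-5 C.
Since E is radial and uniform over the Gaussian sphere, Φ = E·4πr² = Q_enc/ε₀.
E = |Q_enc|/(4πε₀r²) = (9.514×10^-5)/(4π·8.85×10^-12·(1.49)²) = 3.85×10^5 N/C.

|E| = 3.85e5 N/C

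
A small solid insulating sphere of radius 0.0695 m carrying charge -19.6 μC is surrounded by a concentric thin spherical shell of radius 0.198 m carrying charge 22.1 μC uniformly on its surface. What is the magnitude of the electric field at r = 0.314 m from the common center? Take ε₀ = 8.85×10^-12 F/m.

|E| ≈ 2.28e5 N/C

Symmetry ⇒ E = E(r) r̂. Gaussian sphere of radius r = 0.314 m (r > 0.198 m, enclosing both).
Q_enc = (-19.6 μC) + (22.1 μC) = 2.50e-6 C.
By Gauss's law, ∮E·dA = E·4πr² = Q_enc/ε₀.
E = |Q_enc|/(4πε₀r²) = (2.50e-6)/(4π·8.85×10^-12·(0.314)²) = 2.28e5 N/C.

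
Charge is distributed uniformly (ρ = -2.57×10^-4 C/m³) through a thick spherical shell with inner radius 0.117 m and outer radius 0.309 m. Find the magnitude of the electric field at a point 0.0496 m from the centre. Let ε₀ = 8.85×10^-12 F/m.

By spherical symmetry E is radial; choose a Gaussian sphere of radius r = 0.0496 m (r < 0.117 m, inside the empty cavity).
No charge is enclosed, so by Gauss's law E·4πr² = 0 ⇒ E = 0.

E = 0 (no enclosed charge)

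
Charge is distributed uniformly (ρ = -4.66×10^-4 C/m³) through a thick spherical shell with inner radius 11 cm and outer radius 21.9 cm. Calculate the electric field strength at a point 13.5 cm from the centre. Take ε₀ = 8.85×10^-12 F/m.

E ≈ 1.09×10^6 V/m

Use a concentric Gaussian sphere at r = 13.5 cm (within the shell material, 11 cm < r < 21.9 cm).
Only the shell between 11 cm and r is enclosed: Q_enc = ρ·(4π/3)(r³ − a³) = (-4.66×10^-4)·(4π/3)·((0.135)³ − (0.11)³) = -2.205e-6 C.
Applying ∮E·dA = Q_enc/ε₀ with Φ = E(4πr²):
E = |Q_enc|/(4πε₀r²) = (2.205e-6)/(4π·8.85×10^-12·(0.135)²) = 1.09×10^6 N/C.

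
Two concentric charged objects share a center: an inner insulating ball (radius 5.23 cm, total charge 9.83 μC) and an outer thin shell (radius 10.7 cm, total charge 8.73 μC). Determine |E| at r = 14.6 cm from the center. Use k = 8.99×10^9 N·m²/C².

|E| = 7.83×10^6 N/C

Symmetry ⇒ E = E(r) r̂. Gaussian sphere of radius r = 14.6 cm (r > 10.7 cm, enclosing both).
Q_enc = (9.83 μC) + (8.73 μC) = 1.856e-5 C.
Gauss's law: E·4πr² = Q_enc/ε₀.
E = k|Q_enc|/r² = (8.99×10^9)(1.856×10^-5)/(0.146)² = 7.83×10^6 N/C.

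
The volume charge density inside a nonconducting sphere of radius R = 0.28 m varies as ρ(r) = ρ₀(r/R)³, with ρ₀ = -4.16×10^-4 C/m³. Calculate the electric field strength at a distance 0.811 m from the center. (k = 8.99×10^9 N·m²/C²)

|E| ≈ 2.61×10^5 N/C

Take a concentric spherical Gaussian surface of radius r = 0.811 m (r > R, all charge enclosed).
Q_enc = 4π ∫₀^R ρ₀(r'/R)^3 r'² dr' = 4πρ₀R³/6 = -1.913×10^-5 C.
Gauss's law: E·4πr² = Q_enc/ε₀.
E = k|Q_enc|/r² = (8.99×10^9)(1.913×10^-5)/(0.811)² = 2.61×10^5 N/C.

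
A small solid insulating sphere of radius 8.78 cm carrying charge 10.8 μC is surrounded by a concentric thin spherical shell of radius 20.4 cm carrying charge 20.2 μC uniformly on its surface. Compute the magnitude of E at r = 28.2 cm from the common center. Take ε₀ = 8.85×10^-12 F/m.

Use a concentric Gaussian sphere at r = 28.2 cm (r > 20.4 cm, enclosing both).
Q_enc = (10.8 μC) + (20.2 μC) = 3.10×10^-5 C.
By Gauss's law, ∮E·dA = E·4πr² = Q_enc/ε₀.
E = |Q_enc|/(4πε₀r²) = (3.10e-5)/(4π·8.85×10^-12·(0.282)²) = 3.51e6 N/C.

|E| ≈ 3.51e6 N/C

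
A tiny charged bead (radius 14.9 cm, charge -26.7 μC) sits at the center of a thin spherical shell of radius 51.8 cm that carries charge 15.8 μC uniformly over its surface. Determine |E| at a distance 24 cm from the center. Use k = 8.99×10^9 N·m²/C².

Take a concentric spherical Gaussian surface of radius r = 24 cm (between the bodies, 14.9 cm < r < 51.8 cm).
Only the inner charge is enclosed; the outer shell contributes nothing inside itself. Q_enc = -26.7 μC = -2.67×10^-5 C.
By Gauss's law, ∮E·dA = E·4πr² = Q_enc/ε₀.
E = k|Q_enc|/r² = (8.99×10^9)(2.67e-5)/(0.24)² = 4.17×10^6 N/C.

E ≈ 4.17×10^6 V/m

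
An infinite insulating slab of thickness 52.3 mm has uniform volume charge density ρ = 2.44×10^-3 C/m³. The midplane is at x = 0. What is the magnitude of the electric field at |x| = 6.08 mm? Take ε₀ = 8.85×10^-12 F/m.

By symmetry E is perpendicular to the slab. A Gaussian pillbox from −6.08 mm to +6.08 mm (face area A) lies entirely within the slab.
Q_enc = ρ·(2x)·A and flux = 2EA, so 2EA = 2ρxA/ε₀ ⇒ E = |ρ|x/ε₀.
E = (2.44×10^-3)(0.00608)/(8.85×10^-12) = 1.68×10^6 N/C.

1.68×10^6 V/m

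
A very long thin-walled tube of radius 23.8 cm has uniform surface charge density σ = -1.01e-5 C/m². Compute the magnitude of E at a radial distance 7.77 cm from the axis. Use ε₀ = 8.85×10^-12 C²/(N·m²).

Coaxial Gaussian cylinder, radius r = 7.77 cm, length L (r < 23.8 cm, inside the shell).
No charge is enclosed, so Gauss's law gives E·2πrL = 0 ⇒ E = 0.

|E| = 0 N/C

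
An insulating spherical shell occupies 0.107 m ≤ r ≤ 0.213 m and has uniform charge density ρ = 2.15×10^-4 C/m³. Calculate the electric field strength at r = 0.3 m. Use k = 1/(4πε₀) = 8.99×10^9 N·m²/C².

|E| = 7.59e5 N/C

Take a concentric spherical Gaussian surface of radius r = 0.3 m (r > 0.213 m, enclosing the whole shell).
Q_enc = ρ·(4π/3)(b³ − a³) = (2.15e-4)·(4π/3)·((0.213)³ − (0.107)³) = 7.60e-6 C.
Gauss's law: E·4πr² = Q_enc/ε₀.
E = k|Q_enc|/r² = (8.99×10^9)(7.60e-6)/(0.3)² = 7.59e5 N/C.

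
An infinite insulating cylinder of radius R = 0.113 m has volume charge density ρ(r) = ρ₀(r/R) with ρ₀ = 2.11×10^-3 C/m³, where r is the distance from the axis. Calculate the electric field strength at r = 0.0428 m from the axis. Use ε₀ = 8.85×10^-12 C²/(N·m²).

E = 1.29×10^6 N/C

Coaxial Gaussian cylinder, radius r = 0.0428 m, length L (r < R).
λ_enc = ∫₀^r ρ(r')·2πr' dr' = (2πρ₀/R)·r^3/3 = 3.066×10^-6 C/m.
Applying ∮E·dA = Q_enc/ε₀ with the end caps contributing no flux:
E = |λ_enc|/(2πε₀r) = (3.066×10^-6)/(2π·8.85×10^-12·0.0428) = 1.29×10^6 N/C.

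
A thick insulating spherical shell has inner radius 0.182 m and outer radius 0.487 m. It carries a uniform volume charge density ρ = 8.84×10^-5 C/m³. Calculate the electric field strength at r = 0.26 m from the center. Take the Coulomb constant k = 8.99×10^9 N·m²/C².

5.69e5 N/C

Symmetry ⇒ E = E(r) r̂. Gaussian sphere of radius r = 0.26 m (within the shell material, 0.182 m < r < 0.487 m).
Only the shell between 0.182 m and r is enclosed: Q_enc = ρ·(4π/3)(r³ − a³) = (8.84e-5)·(4π/3)·((0.26)³ − (0.182)³) = 4.276×10^-6 C.
Applying ∮E·dA = Q_enc/ε₀ with Φ = E(4πr²):
E = k|Q_enc|/r² = (8.99×10^9)(4.276e-6)/(0.26)² = 5.69×10^5 N/C.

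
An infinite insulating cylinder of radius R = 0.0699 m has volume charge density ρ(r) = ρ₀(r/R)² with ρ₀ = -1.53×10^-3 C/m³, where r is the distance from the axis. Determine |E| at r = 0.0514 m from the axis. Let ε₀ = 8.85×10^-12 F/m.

Choose a coaxial cylinder of radius r = 0.0514 m (arbitrary length L) as the Gaussian surface (r < R).
Integrating ρ over the cross-section to radius r: λ_enc = (2πρ₀/R²) ∫₀^r r'^3 dr' = 2πρ₀ r^4/(4·R²) = -3.433×10^-6 C/m.
By Gauss's law (flux through the curved wall only), E·2πrL = λ_enc L/ε₀.
E = |λ_enc|/(2πε₀r) = (3.433×10^-6)/(2π·8.85×10^-12·0.0514) = 1.20×10^6 N/C.

E = 1.20e6 N/C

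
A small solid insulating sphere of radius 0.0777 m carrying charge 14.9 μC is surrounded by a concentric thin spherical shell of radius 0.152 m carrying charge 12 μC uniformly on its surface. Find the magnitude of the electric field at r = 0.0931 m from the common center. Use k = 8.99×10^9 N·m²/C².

By spherical symmetry E is radial; choose a Gaussian sphere of radius r = 0.0931 m (between the bodies, 0.0777 m < r < 0.152 m).
The shell at 0.152 m lies outside the Gaussian surface, so Q_enc = 14.9 μC = 1.49×10^-5 C.
By Gauss's law, ∮E·dA = E·4πr² = Q_enc/ε₀.
E = k|Q_enc|/r² = (8.99×10^9)(1.49e-5)/(0.0931)² = 1.55×10^7 N/C.

1.55×10^7 N/C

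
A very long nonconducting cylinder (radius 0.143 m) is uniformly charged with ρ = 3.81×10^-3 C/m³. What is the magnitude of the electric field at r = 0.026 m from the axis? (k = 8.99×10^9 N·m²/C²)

Choose a coaxial cylinder of radius r = 0.026 m (arbitrary length L) as the Gaussian surface (r < R).
Enclosed charge per unit length: λ_enc = ρ·πr² = (3.81e-3)π(0.026)² = 8.091×10^-6 C/m.
By Gauss's law (flux through the curved wall only), E·2πrL = λ_enc L/ε₀.
E = 2k|λ_enc|/r = 2(8.99×10^9)(8.091×10^-6)/(0.026) = 5.60e6 N/C.

E = 5.60×10^6 N/C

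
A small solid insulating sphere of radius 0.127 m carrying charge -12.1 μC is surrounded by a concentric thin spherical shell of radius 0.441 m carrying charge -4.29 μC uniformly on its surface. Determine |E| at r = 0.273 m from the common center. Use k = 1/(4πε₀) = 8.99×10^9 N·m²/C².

By spherical symmetry E is radial; choose a Gaussian sphere of radius r = 0.273 m (between the bodies, 0.127 m < r < 0.441 m).
The shell at 0.441 m lies outside the Gaussian surface, so Q_enc = -12.1 μC = -1.21×10^-5 C.
Applying ∮E·dA = Q_enc/ε₀ with Φ = E(4πr²):
E = k|Q_enc|/r² = (8.99×10^9)(1.21e-5)/(0.273)² = 1.46×10^6 N/C.

1.46×10^6 N/C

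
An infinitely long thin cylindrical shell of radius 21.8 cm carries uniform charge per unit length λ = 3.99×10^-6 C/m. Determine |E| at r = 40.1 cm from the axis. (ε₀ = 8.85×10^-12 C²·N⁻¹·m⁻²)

|E| = 1.79×10^5 N/C

Coaxial Gaussian cylinder, radius r = 40.1 cm, length L (r > 21.8 cm).
The full line charge is enclosed: λ_enc = 3.99×10^-6 C/m.
Applying ∮E·dA = Q_enc/ε₀ with the end caps contributing no flux:
E = |λ_enc|/(2πε₀r) = (3.99×10^-6)/(2π·8.85×10^-12·0.401) = 1.79×10^5 N/C.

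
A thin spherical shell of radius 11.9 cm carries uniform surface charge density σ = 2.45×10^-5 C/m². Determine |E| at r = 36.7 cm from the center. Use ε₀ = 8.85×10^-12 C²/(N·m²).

|E| ≈ 2.91×10^5 V/m

Symmetry ⇒ E = E(r) r̂. Gaussian sphere of radius r = 36.7 cm (r > 11.9 cm).
The entire shell is enclosed: Q_enc = σ·4πR² = (2.45×10^-5)·4π·(0.119)² = 4.36×10^-6 C.
Applying ∮E·dA = Q_enc/ε₀ with Φ = E(4πr²):
E = |Q_enc|/(4πε₀r²) = (4.36×10^-6)/(4π·8.85×10^-12·(0.367)²) = 2.91×10^5 N/C.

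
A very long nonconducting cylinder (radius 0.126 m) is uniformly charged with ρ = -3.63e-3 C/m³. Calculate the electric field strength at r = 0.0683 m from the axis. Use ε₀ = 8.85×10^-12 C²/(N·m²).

|E| = 1.40×10^7 N/C

Take a coaxial cylindrical Gaussian surface of radius r = 0.0683 m and length L (r < R).
Enclosed charge per unit length: λ_enc = ρ·πr² = (-3.63×10^-3)π(0.0683)² = -5.32e-5 C/m.
Since E is radial and uniform over the curved surface, Φ = E·2πrL = Q_enc/ε₀ = λ_enc L/ε₀.
E = |λ_enc|/(2πε₀r) = (5.32×10^-5)/(2π·8.85×10^-12·0.0683) = 1.40e7 N/C.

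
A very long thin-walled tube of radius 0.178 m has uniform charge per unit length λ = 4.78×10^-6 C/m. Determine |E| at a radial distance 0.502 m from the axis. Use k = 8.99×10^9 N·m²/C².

Coaxial Gaussian cylinder, radius r = 0.502 m, length L (r > 0.178 m).
The full line charge is enclosed: λ_enc = 4.78×10^-6 C/m.
Since E is radial and uniform over the curved surface, Φ = E·2πrL = Q_enc/ε₀ = λ_enc L/ε₀.
E = 2k|λ_enc|/r = 2(8.99×10^9)(4.78×10^-6)/(0.502) = 1.71×10^5 N/C.

1.71×10^5 N/C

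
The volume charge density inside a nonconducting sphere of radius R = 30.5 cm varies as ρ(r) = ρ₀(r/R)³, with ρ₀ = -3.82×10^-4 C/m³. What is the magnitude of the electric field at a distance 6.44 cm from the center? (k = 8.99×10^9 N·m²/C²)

E = 4.36e3 N/C

By spherical symmetry E is radial; choose a Gaussian sphere of radius r = 6.44 cm (r < R).
Q_enc = ∫₀^r ρ(r')·4πr'² dr' = (4πρ₀/R³) ∫₀^r r'^5 dr' = 4πρ₀ r^6/(6·R³) = -2.012×10^-9 C.
Gauss's law: E·4πr² = Q_enc/ε₀.
E = k|Q_enc|/r² = (8.99×10^9)(2.012×10^-9)/(0.0644)² = 4.36×10^3 N/C.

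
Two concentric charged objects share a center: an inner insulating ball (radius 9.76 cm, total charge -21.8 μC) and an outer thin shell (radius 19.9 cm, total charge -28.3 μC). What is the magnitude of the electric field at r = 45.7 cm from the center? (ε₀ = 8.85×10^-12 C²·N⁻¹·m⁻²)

E = 2.16×10^6 V/m

By spherical symmetry E is radial; choose a Gaussian sphere of radius r = 45.7 cm (r > 19.9 cm, enclosing both).
Q_enc = (-21.8 μC) + (-28.3 μC) = -5.01×10^-5 C.
Applying ∮E·dA = Q_enc/ε₀ with Φ = E(4πr²):
E = |Q_enc|/(4πε₀r²) = (5.01×10^-5)/(4π·8.85×10^-12·(0.457)²) = 2.16×10^6 N/C.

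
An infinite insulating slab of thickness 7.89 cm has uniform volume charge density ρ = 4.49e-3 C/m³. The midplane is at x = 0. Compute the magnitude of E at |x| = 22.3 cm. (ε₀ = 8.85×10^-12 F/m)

E = 2.00e7 N/C

The point |x| = 22.3 cm lies outside the slab (half-thickness 0.03945 m). A symmetric pillbox spanning the full slab encloses Q_enc = ρ·d·A.
Flux = 2EA ⇒ E = |ρ|d/(2ε₀), independent of distance outside.
E = (4.49×10^-3)(0.0789)/(2·8.85×10^-12) = 2.00e7 N/C.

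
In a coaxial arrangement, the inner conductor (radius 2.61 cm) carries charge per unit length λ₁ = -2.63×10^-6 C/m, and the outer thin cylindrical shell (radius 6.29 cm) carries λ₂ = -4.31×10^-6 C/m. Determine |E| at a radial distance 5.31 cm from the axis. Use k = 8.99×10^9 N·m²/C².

E = 8.91×10^5 V/m

Take a coaxial cylindrical Gaussian surface of radius r = 5.31 cm and length L (between the conductors, 2.61 cm < r < 6.29 cm).
Only the inner wire is enclosed; the outer shell contributes nothing inside itself. λ_enc = λ₁ = -2.63e-6 C/m.
Gauss's law: E·2πrL = λ_enc L/ε₀.
E = 2k|λ_enc|/r = 2(8.99×10^9)(2.63×10^-6)/(0.0531) = 8.91×10^5 N/C.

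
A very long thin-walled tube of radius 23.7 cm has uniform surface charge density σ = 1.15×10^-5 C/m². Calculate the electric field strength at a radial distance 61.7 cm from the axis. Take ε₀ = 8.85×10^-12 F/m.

Coaxial Gaussian cylinder, radius r = 61.7 cm, length L (r > 23.7 cm).
The whole shell is enclosed: λ_enc = σ·2πR = (1.15×10^-5)·2π·(0.237) = 1.712×10^-5 C/m.
Applying ∮E·dA = Q_enc/ε₀ with the end caps contributing no flux:
E = |λ_enc|/(2πε₀r) = (1.712e-5)/(2π·8.85×10^-12·0.617) = 4.99×10^5 N/C.

E = 4.99e5 N/C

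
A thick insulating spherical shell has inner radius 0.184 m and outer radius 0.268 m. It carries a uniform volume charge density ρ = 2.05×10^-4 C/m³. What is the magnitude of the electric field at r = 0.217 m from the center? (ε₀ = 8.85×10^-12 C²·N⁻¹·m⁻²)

Take a concentric spherical Gaussian surface of radius r = 0.217 m (within the shell material, 0.184 m < r < 0.268 m).
Only the shell between 0.184 m and r is enclosed: Q_enc = ρ·(4π/3)(r³ − a³) = (2.05×10^-4)·(4π/3)·((0.217)³ − (0.184)³) = 3.425×10^-6 C.
Gauss's law: E·4πr² = Q_enc/ε₀.
E = |Q_enc|/(4πε₀r²) = (3.425e-6)/(4π·8.85×10^-12·(0.217)²) = 6.54e5 N/C.

|E| ≈ 6.54×10^5 V/m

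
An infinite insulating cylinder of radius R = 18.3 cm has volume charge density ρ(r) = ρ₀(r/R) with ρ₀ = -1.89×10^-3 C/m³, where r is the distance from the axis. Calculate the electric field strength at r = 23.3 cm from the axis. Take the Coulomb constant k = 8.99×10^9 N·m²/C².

By cylindrical symmetry E is radial; use a coaxial Gaussian cylinder of radius 23.3 cm and length L (r > R, full charge per length enclosed).
λ_enc = 2π ∫₀^R ρ₀(r'/R)^1 r' dr' = 2πρ₀R²/3 = -1.326×10^-4 C/m.
Gauss's law: E·2πrL = λ_enc L/ε₀.
E = 2k|λ_enc|/r = 2(8.99×10^9)(1.326e-4)/(0.233) = 1.02×10^7 N/C.

E = 1.02e7 N/C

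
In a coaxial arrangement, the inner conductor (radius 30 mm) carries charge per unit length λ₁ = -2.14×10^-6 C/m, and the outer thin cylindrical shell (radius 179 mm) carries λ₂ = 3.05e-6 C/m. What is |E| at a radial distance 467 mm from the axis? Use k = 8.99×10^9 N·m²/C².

E ≈ 3.50e4 V/m

Coaxial Gaussian cylinder, radius r = 467 mm, length L (r > 179 mm, enclosing both).
λ_enc = λ₁ + λ₂ = (-2.14e-6) + (3.05×10^-6) = 9.10e-7 C/m.
Since E is radial and uniform over the curved surface, Φ = E·2πrL = Q_enc/ε₀ = λ_enc L/ε₀.
E = 2k|λ_enc|/r = 2(8.99×10^9)(9.10×10^-7)/(0.467) = 3.50×10^4 N/C.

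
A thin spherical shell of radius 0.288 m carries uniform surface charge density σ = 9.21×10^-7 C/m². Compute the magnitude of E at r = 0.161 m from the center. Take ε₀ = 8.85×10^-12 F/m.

|E| = 0 N/C

Symmetry ⇒ E = E(r) r̂. Gaussian sphere of radius r = 0.161 m (inside the shell, r < 0.288 m).
All the charge is outside the Gaussian surface: Q_enc = 0, hence E = 0 everywhere inside the shell.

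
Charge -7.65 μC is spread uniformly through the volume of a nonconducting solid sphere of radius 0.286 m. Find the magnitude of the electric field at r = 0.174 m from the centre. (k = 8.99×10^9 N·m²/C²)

Symmetry ⇒ E = E(r) r̂. Gaussian sphere of radius r = 0.174 m (r < R).
For a uniform sphere the enclosed fraction is (r/R)³, so Q_enc = (-7.65 μC)(0.174/0.286)³ = -1.723e-6 C.
Gauss's law: E·4πr² = Q_enc/ε₀.
E = k|Q_enc|/r² = (8.99×10^9)(1.723×10^-6)/(0.174)² = 5.12e5 N/C.

E ≈ 5.12×10^5 N/C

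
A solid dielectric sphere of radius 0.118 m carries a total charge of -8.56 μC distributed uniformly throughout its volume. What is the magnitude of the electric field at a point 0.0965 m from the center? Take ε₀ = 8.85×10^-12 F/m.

Symmetry ⇒ E = E(r) r̂. Gaussian sphere of radius r = 0.0965 m (r < R).
Only the charge within r is enclosed: Q_enc = Q·(r/R)³ = (-8.56 μC)·(0.0965 m/0.118 m)³ = -4.682×10^-6 C.
By Gauss's law, ∮E·dA = E·4πr² = Q_enc/ε₀.
E = |Q_enc|/(4πε₀r²) = (4.682×10^-6)/(4π·8.85×10^-12·(0.0965)²) = 4.52×10^6 N/C.

E ≈ 4.52×10^6 N/C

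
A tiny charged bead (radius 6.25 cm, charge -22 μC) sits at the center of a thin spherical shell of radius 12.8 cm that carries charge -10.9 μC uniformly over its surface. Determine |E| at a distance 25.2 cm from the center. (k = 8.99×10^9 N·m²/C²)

E = 4.66e6 N/C

Take a concentric spherical Gaussian surface of radius r = 25.2 cm (r > 12.8 cm, enclosing both).
Q_enc = (-22 μC) + (-10.9 μC) = -3.29×10^-5 C.
Applying ∮E·dA = Q_enc/ε₀ with Φ = E(4πr²):
E = k|Q_enc|/r² = (8.99×10^9)(3.29×10^-5)/(0.252)² = 4.66×10^6 N/C.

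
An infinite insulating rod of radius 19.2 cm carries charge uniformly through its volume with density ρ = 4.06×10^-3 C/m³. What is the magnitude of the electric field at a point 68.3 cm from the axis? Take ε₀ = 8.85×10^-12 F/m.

Coaxial Gaussian cylinder, radius r = 68.3 cm, length L (r > 19.2 cm, full cross-section enclosed).
λ_enc = ρ·πR² = (4.06e-3)π(0.192)² = 4.702×10^-4 C/m.
By Gauss's law (flux through the curved wall only), E·2πrL = λ_enc L/ε₀.
E = |λ_enc|/(2πε₀r) = (4.702×10^-4)/(2π·8.85×10^-12·0.683) = 1.24×10^7 N/C.

1.24×10^7 V/m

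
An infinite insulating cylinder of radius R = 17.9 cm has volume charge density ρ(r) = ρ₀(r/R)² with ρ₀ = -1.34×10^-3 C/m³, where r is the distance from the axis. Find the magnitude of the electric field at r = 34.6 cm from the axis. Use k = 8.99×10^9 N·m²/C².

Coaxial Gaussian cylinder, radius r = 34.6 cm, length L (r > R, full charge per length enclosed).
λ_enc = 2π ∫₀^R ρ₀(r'/R)^2 r' dr' = 2πρ₀R²/4 = -6.744×10^-5 C/m.
By Gauss's law (flux through the curved wall only), E·2πrL = λ_enc L/ε₀.
E = 2k|λ_enc|/r = 2(8.99×10^9)(6.744×10^-5)/(0.346) = 3.50×10^6 N/C.

E ≈ 3.50×10^6 N/C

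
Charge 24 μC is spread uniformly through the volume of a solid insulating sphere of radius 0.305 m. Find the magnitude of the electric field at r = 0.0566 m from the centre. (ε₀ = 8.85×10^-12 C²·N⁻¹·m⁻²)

Symmetry ⇒ E = E(r) r̂. Gaussian sphere of radius r = 0.0566 m (r < R).
For a uniform sphere the enclosed fraction is (r/R)³, so Q_enc = (24 μC)(0.0566/0.305)³ = 1.534e-7 C.
Applying ∮E·dA = Q_enc/ε₀ with Φ = E(4πr²):
E = |Q_enc|/(4πε₀r²) = (1.534e-7)/(4π·8.85×10^-12·(0.0566)²) = 4.31e5 N/C.

|E| ≈ 4.31×10^5 N/C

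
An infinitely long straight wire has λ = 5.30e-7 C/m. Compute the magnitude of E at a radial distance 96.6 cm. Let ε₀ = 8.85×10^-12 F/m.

Take a coaxial cylindrical Gaussian surface of radius r = 96.6 cm and length L.
Q_enc = λL, so λ_enc = 5.30×10^-7 C/m.
By Gauss's law (flux through the curved wall only), E·2πrL = λ_enc L/ε₀.
E = |λ_enc|/(2πε₀r) = (5.30e-7)/(2π·8.85×10^-12·0.966) = 9.87×10^3 N/C.

9.87e3 N/C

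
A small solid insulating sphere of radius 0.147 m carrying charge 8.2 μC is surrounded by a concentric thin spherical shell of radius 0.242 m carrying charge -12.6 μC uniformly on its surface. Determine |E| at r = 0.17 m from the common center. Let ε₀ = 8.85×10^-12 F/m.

Use a concentric Gaussian sphere at r = 0.17 m (between the bodies, 0.147 m < r < 0.242 m).
Only the inner charge is enclosed; the outer shell contributes nothing inside itself. Q_enc = 8.2 μC = 8.20e-6 C.
By Gauss's law, ∮E·dA = E·4πr² = Q_enc/ε₀.
E = |Q_enc|/(4πε₀r²) = (8.20e-6)/(4π·8.85×10^-12·(0.17)²) = 2.55×10^6 N/C.

2.55×10^6 N/C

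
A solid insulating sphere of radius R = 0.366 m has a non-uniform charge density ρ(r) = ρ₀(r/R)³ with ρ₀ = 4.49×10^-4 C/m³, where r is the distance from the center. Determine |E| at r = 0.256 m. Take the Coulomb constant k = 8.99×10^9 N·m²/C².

Take a concentric spherical Gaussian surface of radius r = 0.256 m (r < R).
Integrate the density: Q_enc = 4π ∫₀^r ρ₀(r'/R)^3 r'² dr' = 4πρ₀ r^6/(6·R³) = 5.399×10^-6 C.
Gauss's law: E·4πr² = Q_enc/ε₀.
E = k|Q_enc|/r² = (8.99×10^9)(5.399×10^-6)/(0.256)² = 7.41e5 N/C.

|E| ≈ 7.41e5 N/C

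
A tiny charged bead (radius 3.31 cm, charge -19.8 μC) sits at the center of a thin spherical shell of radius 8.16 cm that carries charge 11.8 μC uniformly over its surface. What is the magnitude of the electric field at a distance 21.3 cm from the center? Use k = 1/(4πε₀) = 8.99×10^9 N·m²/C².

|E| = 1.59×10^6 V/m

Use a concentric Gaussian sphere at r = 21.3 cm (r > 8.16 cm, enclosing both).
Q_enc = (-19.8 μC) + (11.8 μC) = -8.00×10^-6 C.
By Gauss's law, ∮E·dA = E·4πr² = Q_enc/ε₀.
E = k|Q_enc|/r² = (8.99×10^9)(8.00e-6)/(0.213)² = 1.59×10^6 N/C.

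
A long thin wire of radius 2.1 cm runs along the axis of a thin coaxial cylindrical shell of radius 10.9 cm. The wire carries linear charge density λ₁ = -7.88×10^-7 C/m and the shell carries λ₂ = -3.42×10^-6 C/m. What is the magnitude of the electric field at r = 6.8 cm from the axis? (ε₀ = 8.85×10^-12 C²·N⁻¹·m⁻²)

E ≈ 2.08×10^5 N/C

Choose a coaxial cylinder of radius r = 6.8 cm (arbitrary length L) as the Gaussian surface (between the conductors, 2.1 cm < r < 10.9 cm).
The shell at 10.9 cm lies outside the Gaussian surface, so λ_enc = λ₁ = -7.88e-7 C/m.
By Gauss's law (flux through the curved wall only), E·2πrL = λ_enc L/ε₀.
E = |λ_enc|/(2πε₀r) = (7.88×10^-7)/(2π·8.85×10^-12·0.068) = 2.08e5 N/C.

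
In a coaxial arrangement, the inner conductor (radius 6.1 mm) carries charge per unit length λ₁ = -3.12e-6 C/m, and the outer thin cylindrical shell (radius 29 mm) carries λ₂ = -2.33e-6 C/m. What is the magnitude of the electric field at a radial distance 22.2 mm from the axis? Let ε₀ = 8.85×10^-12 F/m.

Coaxial Gaussian cylinder, radius r = 22.2 mm, length L (between the conductors, 6.1 mm < r < 29 mm).
The shell at 29 mm lies outside the Gaussian surface, so λ_enc = λ₁ = -3.12e-6 C/m.
By Gauss's law (flux through the curved wall only), E·2πrL = λ_enc L/ε₀.
E = |λ_enc|/(2πε₀r) = (3.12e-6)/(2π·8.85×10^-12·0.0222) = 2.53×10^6 N/C.

|E| ≈ 2.53×10^6 V/m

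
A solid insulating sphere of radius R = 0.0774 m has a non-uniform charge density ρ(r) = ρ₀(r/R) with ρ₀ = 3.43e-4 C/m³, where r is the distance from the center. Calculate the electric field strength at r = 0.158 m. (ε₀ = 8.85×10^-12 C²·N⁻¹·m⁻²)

|E| = 1.80×10^5 V/m

Use a concentric Gaussian sphere at r = 0.158 m (r > R, all charge enclosed).
Q_enc = 4π ∫₀^R ρ₀(r'/R)^1 r'² dr' = 4πρ₀R³/4 = 4.997e-7 C.
Gauss's law: E·4πr² = Q_enc/ε₀.
E = |Q_enc|/(4πε₀r²) = (4.997×10^-7)/(4π·8.85×10^-12·(0.158)²) = 1.80×10^5 N/C.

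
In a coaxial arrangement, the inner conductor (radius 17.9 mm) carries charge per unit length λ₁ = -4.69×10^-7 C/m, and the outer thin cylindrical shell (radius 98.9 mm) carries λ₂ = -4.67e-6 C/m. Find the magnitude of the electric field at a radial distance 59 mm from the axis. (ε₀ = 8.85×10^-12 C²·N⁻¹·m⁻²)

|E| ≈ 1.43×10^5 N/C

Coaxial Gaussian cylinder, radius r = 59 mm, length L (between the conductors, 17.9 mm < r < 98.9 mm).
The shell at 98.9 mm lies outside the Gaussian surface, so λ_enc = λ₁ = -4.69×10^-7 C/m.
Since E is radial and uniform over the curved surface, Φ = E·2πrL = Q_enc/ε₀ = λ_enc L/ε₀.
E = |λ_enc|/(2πε₀r) = (4.69e-7)/(2π·8.85×10^-12·0.059) = 1.43×10^5 N/C.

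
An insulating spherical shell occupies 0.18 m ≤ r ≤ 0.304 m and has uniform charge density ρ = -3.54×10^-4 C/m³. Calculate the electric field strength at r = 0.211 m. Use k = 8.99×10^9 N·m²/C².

|E| = 1.07e6 N/C

Use a concentric Gaussian sphere at r = 0.211 m (within the shell material, 0.18 m < r < 0.304 m).
Enclosed charge is the volume from a to r: Q_enc = (4π/3)ρ(r³ − a³) = -5.282×10^-6 C.
By Gauss's law, ∮E·dA = E·4πr² = Q_enc/ε₀.
E = k|Q_enc|/r² = (8.99×10^9)(5.282×10^-6)/(0.211)² = 1.07e6 N/C.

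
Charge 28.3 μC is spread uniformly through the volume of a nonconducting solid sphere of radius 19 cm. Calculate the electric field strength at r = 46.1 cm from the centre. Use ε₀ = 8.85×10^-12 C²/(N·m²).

Take a concentric spherical Gaussian surface of radius r = 46.1 cm (r > R, so the entire charge is enclosed).
Q_enc = 28.3 μC = 2.83e-5 C.
Gauss's law: E·4πr² = Q_enc/ε₀.
E = |Q_enc|/(4πε₀r²) = (2.83e-5)/(4π·8.85×10^-12·(0.461)²) = 1.20×10^6 N/C.

E ≈ 1.20e6 V/m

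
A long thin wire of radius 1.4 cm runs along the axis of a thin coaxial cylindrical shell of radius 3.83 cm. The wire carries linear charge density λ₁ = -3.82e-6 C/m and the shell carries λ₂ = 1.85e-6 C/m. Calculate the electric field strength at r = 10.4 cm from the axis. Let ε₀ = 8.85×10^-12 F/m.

|E| ≈ 3.41×10^5 N/C

By cylindrical symmetry E is radial; use a coaxial Gaussian cylinder of radius 10.4 cm and length L (r > 3.83 cm, enclosing both).
λ_enc = λ₁ + λ₂ = (-3.82e-6) + (1.85×10^-6) = -1.97×10^-6 C/m.
Applying ∮E·dA = Q_enc/ε₀ with the end caps contributing no flux:
E = |λ_enc|/(2πε₀r) = (1.97×10^-6)/(2π·8.85×10^-12·0.104) = 3.41e5 N/C.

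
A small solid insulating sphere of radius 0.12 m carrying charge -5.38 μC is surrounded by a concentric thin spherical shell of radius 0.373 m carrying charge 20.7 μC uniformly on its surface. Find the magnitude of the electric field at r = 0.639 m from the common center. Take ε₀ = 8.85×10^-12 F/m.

E = 3.37e5 N/C

By spherical symmetry E is radial; choose a Gaussian sphere of radius r = 0.639 m (r > 0.373 m, enclosing both).
Q_enc = (-5.38 μC) + (20.7 μC) = 1.532e-5 C.
Gauss's law: E·4πr² = Q_enc/ε₀.
E = |Q_enc|/(4πε₀r²) = (1.532e-5)/(4π·8.85×10^-12·(0.639)²) = 3.37e5 N/C.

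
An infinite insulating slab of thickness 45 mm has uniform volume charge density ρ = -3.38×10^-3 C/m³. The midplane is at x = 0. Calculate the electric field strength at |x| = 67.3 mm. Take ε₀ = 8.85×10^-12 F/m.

The point |x| = 67.3 mm lies outside the slab (half-thickness 0.0225 m). A symmetric pillbox spanning the full slab encloses Q_enc = ρ·d·A.
Flux = 2EA ⇒ E = |ρ|d/(2ε₀), independent of distance outside.
E = (3.38×10^-3)(0.045)/(2·8.85×10^-12) = 8.59×10^6 N/C.

E ≈ 8.59e6 V/m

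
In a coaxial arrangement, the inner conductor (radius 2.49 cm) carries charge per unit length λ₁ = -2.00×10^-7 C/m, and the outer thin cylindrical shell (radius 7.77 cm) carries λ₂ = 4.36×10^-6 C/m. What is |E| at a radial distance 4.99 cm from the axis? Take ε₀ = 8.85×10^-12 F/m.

E = 7.21e4 N/C

By cylindrical symmetry E is radial; use a coaxial Gaussian cylinder of radius 4.99 cm and length L (between the conductors, 2.49 cm < r < 7.77 cm).
The shell at 7.77 cm lies outside the Gaussian surface, so λ_enc = λ₁ = -2.00×10^-7 C/m.
Applying ∮E·dA = Q_enc/ε₀ with the end caps contributing no flux:
E = |λ_enc|/(2πε₀r) = (2.00×10^-7)/(2π·8.85×10^-12·0.0499) = 7.21×10^4 N/C.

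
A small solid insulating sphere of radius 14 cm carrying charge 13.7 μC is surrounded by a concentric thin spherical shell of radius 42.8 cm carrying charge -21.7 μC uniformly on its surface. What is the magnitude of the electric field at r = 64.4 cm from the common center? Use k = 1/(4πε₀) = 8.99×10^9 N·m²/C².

|E| = 1.73×10^5 N/C

Take a concentric spherical Gaussian surface of radius r = 64.4 cm (r > 42.8 cm, enclosing both).
Q_enc = (13.7 μC) + (-21.7 μC) = -8.00×10^-6 C.
Applying ∮E·dA = Q_enc/ε₀ with Φ = E(4πr²):
E = k|Q_enc|/r² = (8.99×10^9)(8.00×10^-6)/(0.644)² = 1.73×10^5 N/C.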